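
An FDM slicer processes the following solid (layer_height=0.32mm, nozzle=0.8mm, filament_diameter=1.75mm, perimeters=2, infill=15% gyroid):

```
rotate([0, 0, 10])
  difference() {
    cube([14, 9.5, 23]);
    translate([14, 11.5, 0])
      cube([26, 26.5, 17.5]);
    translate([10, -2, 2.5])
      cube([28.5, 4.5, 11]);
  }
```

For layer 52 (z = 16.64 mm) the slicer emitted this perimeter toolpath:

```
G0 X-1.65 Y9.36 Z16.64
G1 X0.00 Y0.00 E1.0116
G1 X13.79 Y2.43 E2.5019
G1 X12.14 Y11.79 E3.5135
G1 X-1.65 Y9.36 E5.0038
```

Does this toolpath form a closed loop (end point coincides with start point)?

Start point (G0): (-1.65, 9.36). End point (last G1): the path returns to the start — closed.

yes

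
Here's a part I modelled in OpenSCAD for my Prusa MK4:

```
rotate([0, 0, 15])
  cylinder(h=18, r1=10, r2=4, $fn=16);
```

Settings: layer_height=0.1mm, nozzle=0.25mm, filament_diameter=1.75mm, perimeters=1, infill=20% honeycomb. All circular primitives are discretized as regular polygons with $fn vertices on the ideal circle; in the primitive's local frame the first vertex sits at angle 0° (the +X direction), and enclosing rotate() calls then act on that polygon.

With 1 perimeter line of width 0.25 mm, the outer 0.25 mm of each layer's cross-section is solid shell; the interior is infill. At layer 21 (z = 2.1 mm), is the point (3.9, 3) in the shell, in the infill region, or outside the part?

At z = 2.1 mm: the cone (r1=10→r2=4) has section circumradius 9.300 here — a regular 16-gon; (whole slice rotated 15° about Z — lengths, areas and connectivity unchanged). Overall, the cross-section is a single solid region. Undo the 15° rotation: the query point maps to (4.544, 1.888) in the un-rotated model frame. The nearest boundary edge runs (8.59, 3.56)→(6.58, 6.58); distance from the point to it = 4.29 mm. The point is inside the cross-section and 4.29 mm from the nearest boundary — more than the 0.25 mm shell width (1 × 0.25), so it's in the infill interior.

infill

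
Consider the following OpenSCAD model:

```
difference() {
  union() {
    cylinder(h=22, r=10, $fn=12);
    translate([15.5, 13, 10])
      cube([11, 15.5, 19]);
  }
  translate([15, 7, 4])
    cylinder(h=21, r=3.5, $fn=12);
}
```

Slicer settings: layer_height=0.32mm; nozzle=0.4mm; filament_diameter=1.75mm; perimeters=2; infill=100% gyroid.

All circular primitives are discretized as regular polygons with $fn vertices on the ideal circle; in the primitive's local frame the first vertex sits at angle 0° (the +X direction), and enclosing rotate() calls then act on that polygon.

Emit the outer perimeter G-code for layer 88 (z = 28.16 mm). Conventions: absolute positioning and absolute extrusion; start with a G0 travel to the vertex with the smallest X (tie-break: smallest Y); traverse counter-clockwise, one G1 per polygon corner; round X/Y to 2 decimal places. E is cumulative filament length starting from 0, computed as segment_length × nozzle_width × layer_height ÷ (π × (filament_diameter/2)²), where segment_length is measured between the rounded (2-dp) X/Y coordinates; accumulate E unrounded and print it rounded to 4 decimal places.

At z = 28.16 mm: the cylinder is absent (z outside [0, 22]); the cube at (15.5, 13) is present — its section is the full 11×15.5 rectangle; Merging all regions: only the 11×15.5 cube at (15.5, 13) is present, so the union is just that shape — 1 connected region; the cylinder at (15, 7) is absent (z outside [4, 25]); After the difference (first − rest): none of the subtracted shapes is present at this height, so that combined region is unchanged — 1 connected region. The outline is a single polygon with 4 vertices. Extrusion per mm of travel: 0.4 × 0.32 / (π × 0.875²) = 0.053216. Accumulating E over each segment gives final E = 2.8205.

G0 X15.50 Y13.00 Z28.16
G1 X26.50 Y13.00 E0.5854
G1 X26.50 Y28.50 E1.4102
G1 X15.50 Y28.50 E1.9956
G1 X15.50 Y13.00 E2.8205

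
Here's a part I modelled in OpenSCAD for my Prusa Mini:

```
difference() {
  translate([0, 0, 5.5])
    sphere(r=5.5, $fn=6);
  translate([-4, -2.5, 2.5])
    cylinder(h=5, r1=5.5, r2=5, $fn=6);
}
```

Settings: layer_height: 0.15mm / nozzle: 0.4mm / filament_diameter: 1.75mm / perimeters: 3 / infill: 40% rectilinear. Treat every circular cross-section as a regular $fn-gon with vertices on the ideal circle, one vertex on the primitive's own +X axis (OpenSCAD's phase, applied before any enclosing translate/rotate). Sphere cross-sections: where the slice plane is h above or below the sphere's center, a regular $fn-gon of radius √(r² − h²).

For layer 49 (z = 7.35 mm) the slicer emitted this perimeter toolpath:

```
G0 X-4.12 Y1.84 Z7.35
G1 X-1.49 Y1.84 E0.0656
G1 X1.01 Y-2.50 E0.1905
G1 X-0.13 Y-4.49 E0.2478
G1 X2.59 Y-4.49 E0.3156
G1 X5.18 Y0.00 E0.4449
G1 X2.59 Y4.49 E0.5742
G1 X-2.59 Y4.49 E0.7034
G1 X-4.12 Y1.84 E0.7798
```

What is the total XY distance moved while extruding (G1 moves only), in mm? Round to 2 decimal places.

31.26 mm

Sum the Euclidean lengths of each G1 segment: total = 31.26 mm.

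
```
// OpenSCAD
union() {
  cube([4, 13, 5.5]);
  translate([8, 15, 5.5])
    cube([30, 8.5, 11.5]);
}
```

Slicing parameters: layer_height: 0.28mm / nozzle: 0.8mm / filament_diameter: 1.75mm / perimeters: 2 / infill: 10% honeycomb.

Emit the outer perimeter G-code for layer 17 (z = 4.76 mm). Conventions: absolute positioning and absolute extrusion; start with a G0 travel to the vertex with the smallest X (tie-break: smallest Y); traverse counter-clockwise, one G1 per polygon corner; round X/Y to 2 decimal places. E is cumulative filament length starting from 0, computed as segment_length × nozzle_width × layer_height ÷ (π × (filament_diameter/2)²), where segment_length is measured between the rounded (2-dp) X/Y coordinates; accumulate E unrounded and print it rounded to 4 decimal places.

At z = 4.76 mm: the cube is present — its section is the full 4×13 rectangle; the cube at (8, 15) does not reach this height (z outside [5.5, 17]); Merging all regions: only the 4×13 cube is present, so the union is just that shape — 1 connected region. The outline is a single polygon with 4 vertices. Extrusion per mm of travel: 0.8 × 0.28 / (π × 0.875²) = 0.093128. Accumulating E over each segment gives final E = 3.1664.

G0 X0.00 Y0.00 Z4.76
G1 X4.00 Y0.00 E0.3725
G1 X4.00 Y13.00 E1.5832
G1 X0.00 Y13.00 E1.9557
G1 X0.00 Y0.00 E3.1664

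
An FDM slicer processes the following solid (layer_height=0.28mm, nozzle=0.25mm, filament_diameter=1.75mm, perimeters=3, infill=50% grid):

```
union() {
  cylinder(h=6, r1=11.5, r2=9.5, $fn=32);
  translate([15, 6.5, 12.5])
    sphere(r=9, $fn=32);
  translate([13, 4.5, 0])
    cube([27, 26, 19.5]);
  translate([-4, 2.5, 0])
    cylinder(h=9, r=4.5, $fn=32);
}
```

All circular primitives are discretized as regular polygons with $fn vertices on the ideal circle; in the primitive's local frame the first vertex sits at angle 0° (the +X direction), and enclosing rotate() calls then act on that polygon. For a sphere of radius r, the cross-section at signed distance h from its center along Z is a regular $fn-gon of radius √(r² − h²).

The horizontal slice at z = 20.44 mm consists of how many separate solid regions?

1

At z = 20.44 mm: the cone does not reach this height (z outside [0, 6]); the r=9 sphere at (15, 6.5) contributes a regular 32-gon of circumradius √(9²−7.94²) = 4.237; the cube at (13, 4.5) does not reach this height (z outside [0, 19.5]); the cylinder at (-4, 2.5) is absent (z outside [0, 9]); Taking the union: only the r=9 sphere at (15, 6.5) is present, so the union is just that shape — 1 connected region. The result has 1 disconnected region.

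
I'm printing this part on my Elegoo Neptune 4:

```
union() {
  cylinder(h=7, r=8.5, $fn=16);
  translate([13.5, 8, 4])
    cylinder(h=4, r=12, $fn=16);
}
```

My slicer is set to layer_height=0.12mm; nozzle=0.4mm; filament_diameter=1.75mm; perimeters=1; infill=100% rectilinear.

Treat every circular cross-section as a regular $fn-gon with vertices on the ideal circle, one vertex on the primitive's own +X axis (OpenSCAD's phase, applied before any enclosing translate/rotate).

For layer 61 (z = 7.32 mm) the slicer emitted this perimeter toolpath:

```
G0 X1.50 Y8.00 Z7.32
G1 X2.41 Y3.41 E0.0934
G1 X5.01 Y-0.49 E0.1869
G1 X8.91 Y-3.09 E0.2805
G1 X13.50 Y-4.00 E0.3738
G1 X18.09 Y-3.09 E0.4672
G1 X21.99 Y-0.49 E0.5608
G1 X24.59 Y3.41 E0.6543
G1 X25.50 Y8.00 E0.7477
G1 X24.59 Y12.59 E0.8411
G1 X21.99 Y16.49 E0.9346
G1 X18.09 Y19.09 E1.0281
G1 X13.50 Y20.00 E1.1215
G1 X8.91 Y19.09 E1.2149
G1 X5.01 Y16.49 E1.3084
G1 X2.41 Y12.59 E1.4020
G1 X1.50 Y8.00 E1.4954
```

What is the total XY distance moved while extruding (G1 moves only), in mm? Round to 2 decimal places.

Sum the Euclidean lengths of each G1 segment: total = 74.93 mm.

74.93 mm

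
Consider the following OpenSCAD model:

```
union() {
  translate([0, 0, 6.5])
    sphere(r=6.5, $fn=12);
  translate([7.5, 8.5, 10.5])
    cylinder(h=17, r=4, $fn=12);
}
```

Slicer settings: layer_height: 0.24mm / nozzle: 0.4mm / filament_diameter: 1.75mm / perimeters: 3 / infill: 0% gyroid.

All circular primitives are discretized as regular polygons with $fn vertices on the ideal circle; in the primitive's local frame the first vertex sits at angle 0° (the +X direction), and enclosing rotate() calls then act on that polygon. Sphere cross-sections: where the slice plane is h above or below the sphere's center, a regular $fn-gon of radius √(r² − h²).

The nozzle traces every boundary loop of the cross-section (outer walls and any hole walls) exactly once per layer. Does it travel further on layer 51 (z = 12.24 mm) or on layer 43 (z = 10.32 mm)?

Layer 51 (z = 12.24): the r=6.5 sphere contributes a regular 12-gon of circumradius √(6.5²−5.74²) = 3.050 (perimeter = 2·12·3.050·sin(180°/12) = 18.95 mm); the r=4 cylinder at (7.5, 8.5) gives a regular 12-gon of circumradius 4 (constant along its height) (perimeter = 2·12·4.000·sin(180°/12) = 24.85 mm); Taking the union: the 2 present regions are separate (no shared area or edge), so areas and boundary lengths simply add and each stays a separate island — boundary = 43.79 mm. So its perimeter = 43.79 mm. Layer 43 (z = 10.32): the r=6.5 sphere contributes a regular 12-gon of circumradius √(6.5²−3.82²) = 5.259 (perimeter = 2·12·5.259·sin(180°/12) = 32.67 mm); the cylinder at (7.5, 8.5) is not intersected at this z (z outside [10.5, 27.5]); Taking the union: only the r=6.5 sphere is present, so the union is just that shape — boundary = 32.67 mm. So its perimeter = 32.67 mm. Layer 51 is larger (43.79 vs 32.67 mm).

layer 51 (z = 12.24 mm)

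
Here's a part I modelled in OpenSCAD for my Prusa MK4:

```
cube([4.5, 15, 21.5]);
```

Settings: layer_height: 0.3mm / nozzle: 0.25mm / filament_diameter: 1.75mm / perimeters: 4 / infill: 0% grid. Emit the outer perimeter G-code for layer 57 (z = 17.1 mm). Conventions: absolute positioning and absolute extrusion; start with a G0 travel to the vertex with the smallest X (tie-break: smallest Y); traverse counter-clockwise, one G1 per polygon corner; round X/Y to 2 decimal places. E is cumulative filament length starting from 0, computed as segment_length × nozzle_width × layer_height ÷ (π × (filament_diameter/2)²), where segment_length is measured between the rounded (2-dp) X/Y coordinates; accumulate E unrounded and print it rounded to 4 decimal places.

G0 X0.00 Y0.00 Z17.10
G1 X4.50 Y0.00 E0.1403
G1 X4.50 Y15.00 E0.6080
G1 X0.00 Y15.00 E0.7484
G1 X0.00 Y0.00 E1.2161

At z = 17.1 mm: the 4.5×15 cube contributes its full rectangle. The outline is a single polygon with 4 vertices. Extrusion per mm of travel: 0.25 × 0.3 / (π × 0.875²) = 0.031181. Accumulating E over each segment gives final E = 1.2161.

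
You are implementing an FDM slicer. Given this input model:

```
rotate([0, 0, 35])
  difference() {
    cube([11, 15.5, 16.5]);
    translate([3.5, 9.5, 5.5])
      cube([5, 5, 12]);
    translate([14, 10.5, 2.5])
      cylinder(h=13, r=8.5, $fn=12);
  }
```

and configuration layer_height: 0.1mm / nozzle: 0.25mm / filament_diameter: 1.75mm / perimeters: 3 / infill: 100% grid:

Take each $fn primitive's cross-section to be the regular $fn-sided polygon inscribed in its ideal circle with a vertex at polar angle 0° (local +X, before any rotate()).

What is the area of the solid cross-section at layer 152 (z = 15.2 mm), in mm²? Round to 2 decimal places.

104.38 mm²

At z = 15.2 mm: the 11×15.5 cube contributes its full rectangle (area 170.50 mm²); the cube at (3.5, 9.5) (footprint 5×5) is included at this height (area 25.00 mm²); the cylinder at (14, 10.5): section is a regular 12-gon, circumradius r=8.5 (area = (12/2)·8.500²·sin(360°/12) = 216.75 mm²); Taking the first minus the rest: starting from the 11×15.5 cube (170.50 mm²), the 5×5 cube at (3.5, 9.5) lies wholly inside it (removes its full 25.00 mm² and its 20.00 mm outline becomes a hole wall); the r=8.5 cylinder at (14, 10.5) partially overlaps it — only the 41.12 mm² overlap (of its 216.75 mm²) is removed, clipping the outline — area = 104.38 mm²; (rotated 35° about Z; rotation is an isometry so areas/perimeters/island counts are preserved). Overall, the cross-section is a single solid region. Net area = 104.38 mm².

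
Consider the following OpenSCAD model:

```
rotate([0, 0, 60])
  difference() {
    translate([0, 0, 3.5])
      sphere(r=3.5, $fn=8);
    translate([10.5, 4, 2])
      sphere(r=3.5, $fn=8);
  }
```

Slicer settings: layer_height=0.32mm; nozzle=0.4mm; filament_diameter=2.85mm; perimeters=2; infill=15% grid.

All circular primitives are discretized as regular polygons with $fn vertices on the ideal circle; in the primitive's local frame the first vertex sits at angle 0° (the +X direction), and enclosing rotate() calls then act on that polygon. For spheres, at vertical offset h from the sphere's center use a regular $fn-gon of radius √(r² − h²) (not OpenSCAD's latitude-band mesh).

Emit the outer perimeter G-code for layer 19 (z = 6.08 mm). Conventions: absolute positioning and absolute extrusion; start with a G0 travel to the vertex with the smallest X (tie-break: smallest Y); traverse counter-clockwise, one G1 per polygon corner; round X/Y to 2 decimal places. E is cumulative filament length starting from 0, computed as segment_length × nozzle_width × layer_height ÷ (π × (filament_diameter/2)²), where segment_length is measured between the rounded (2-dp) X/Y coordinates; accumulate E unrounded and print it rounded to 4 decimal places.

G0 X-2.28 Y-0.61 Z6.08
G1 X-1.18 Y-2.05 E0.0364
G1 X0.61 Y-2.28 E0.0726
G1 X2.05 Y-1.18 E0.1089
G1 X2.28 Y0.61 E0.1451
G1 X1.18 Y2.05 E0.1815
G1 X-0.61 Y2.28 E0.2177
G1 X-2.05 Y1.18 E0.2541
G1 X-2.28 Y-0.61 E0.2903

At z = 6.08 mm: the r=3.5 sphere slices to a regular 8-gon of circumradius 2.365 (√(r²−h²) with h=2.58 from center); the sphere at (10.5, 4) is absent (|z−center|=4.080 > r=3.5); Taking the first minus the rest: none of the subtracted shapes is present at this height, so the r=3.5 sphere is unchanged — 1 connected region; (whole slice rotated 60° about Z — lengths, areas and connectivity unchanged). The outline is a single polygon with 8 vertices. Extrusion per mm of travel: 0.4 × 0.32 / (π × 1.425²) = 0.020065. Accumulating E over each segment gives final E = 0.2903.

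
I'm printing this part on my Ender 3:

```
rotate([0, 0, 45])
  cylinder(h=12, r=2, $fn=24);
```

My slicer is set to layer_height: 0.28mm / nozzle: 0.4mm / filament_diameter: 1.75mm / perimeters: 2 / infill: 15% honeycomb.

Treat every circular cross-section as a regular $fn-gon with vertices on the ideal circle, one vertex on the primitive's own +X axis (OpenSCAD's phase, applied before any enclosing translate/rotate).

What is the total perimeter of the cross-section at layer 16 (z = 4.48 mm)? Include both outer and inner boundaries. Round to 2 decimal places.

12.53 mm

At z = 4.48 mm: the r=2 cylinder gives a regular 24-gon of circumradius 2 (constant along its height) (perimeter = 2·24·2.000·sin(180°/24) = 12.53 mm); (rotated 45° about Z; rotation is an isometry so areas/perimeters/island counts are preserved). Overall, the cross-section is a single solid region. Total boundary length (outer) = 12.53 mm.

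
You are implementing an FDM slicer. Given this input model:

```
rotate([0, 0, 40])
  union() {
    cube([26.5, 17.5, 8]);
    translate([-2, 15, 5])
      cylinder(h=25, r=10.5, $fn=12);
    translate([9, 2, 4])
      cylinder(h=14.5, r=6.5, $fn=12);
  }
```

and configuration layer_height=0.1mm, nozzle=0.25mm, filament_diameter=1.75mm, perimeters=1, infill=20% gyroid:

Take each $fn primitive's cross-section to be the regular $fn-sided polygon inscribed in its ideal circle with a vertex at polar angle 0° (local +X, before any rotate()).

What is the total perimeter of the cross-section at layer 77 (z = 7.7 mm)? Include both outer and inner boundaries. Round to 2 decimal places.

At z = 7.7 mm: the 26.5×17.5 cube contributes its full rectangle (perimeter 88.00 mm); the r=10.5 cylinder at (-2, 15) contributes a regular 12-gon of circumradius 10.5 (perimeter = 2·12·10.500·sin(180°/12) = 65.22 mm); the cylinder at (9, 2): section is a regular 12-gon, circumradius r=6.5 (perimeter = 2·12·6.500·sin(180°/12) = 40.38 mm); Taking the union: the regions partially overlap (shared area 170.94 mm²), so the edge portions inside another operand are dropped and the merged outline is re-measured after clipping — boundary = 120.22 mm; (whole slice rotated 40° about Z — lengths, areas and connectivity unchanged). Overall, the cross-section is a single solid region. Total boundary length (outer) = 120.22 mm.

120.22 mm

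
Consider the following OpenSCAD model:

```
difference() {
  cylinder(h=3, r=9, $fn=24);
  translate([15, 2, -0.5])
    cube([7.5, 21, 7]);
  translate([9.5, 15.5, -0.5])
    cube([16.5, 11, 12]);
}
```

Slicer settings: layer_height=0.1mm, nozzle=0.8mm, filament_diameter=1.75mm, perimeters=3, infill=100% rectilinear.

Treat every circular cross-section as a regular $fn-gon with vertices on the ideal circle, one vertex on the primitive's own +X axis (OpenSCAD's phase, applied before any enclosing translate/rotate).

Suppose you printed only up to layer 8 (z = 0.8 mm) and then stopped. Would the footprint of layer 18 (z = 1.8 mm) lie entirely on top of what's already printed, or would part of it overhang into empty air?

Compare the two slices. At z = 0.8: the r=9 cylinder contributes a regular 24-gon of circumradius 9 (area = (24/2)·9.000²·sin(360°/24) = 251.57 mm²); the 7.5×21 cube at (15, 2) contributes its full rectangle (area 157.50 mm²); the cube at (9.5, 15.5) (footprint 16.5×11) is included at this height (area 181.50 mm²); After the difference (first − rest): starting from the r=9 cylinder (251.57 mm²), the 7.5×21 cube at (15, 2) misses the remaining region (no effect); the 16.5×11 cube at (9.5, 15.5) misses the remaining region (no effect) — area = 251.57 mm². At z = 1.8: the cylinder: section is a regular 24-gon, circumradius r=9 (area = (24/2)·9.000²·sin(360°/24) = 251.57 mm²); the cube at (15, 2) is present — its section is the full 7.5×21 rectangle (area 157.50 mm²); the cube at (9.5, 15.5) is present — its section is the full 16.5×11 rectangle (area 181.50 mm²); Taking the first minus the rest: starting from the r=9 cylinder (251.57 mm²), the 7.5×21 cube at (15, 2) misses the remaining region (no effect); the 16.5×11 cube at (9.5, 15.5) misses the remaining region (no effect) — area = 251.57 mm². Checking containment: the cross-section at z = 1.8 is a subset of the cross-section at z = 0.8.

entirely on top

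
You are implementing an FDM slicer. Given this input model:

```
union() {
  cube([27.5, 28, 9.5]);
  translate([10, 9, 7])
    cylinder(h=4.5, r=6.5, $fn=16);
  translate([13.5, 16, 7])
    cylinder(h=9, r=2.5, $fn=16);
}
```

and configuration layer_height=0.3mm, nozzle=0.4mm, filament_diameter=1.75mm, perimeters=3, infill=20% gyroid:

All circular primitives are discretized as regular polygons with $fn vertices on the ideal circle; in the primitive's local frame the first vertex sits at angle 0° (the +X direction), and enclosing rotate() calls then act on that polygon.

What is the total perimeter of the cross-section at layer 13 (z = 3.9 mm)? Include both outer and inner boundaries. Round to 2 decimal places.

At z = 3.9 mm: the cube (footprint 27.5×28) is included at this height (perimeter 111.00 mm); the cylinder at (10, 9) is not intersected at this z (z outside [7, 11.5]); the cylinder at (13.5, 16) is not intersected at this z (z outside [7, 16]); Taking the union: only the 27.5×28 cube is present, so the union is just that shape — boundary = 111.00 mm. Overall, the cross-section is a single solid region. Total boundary length (outer) = 111.00 mm.

111.00 mm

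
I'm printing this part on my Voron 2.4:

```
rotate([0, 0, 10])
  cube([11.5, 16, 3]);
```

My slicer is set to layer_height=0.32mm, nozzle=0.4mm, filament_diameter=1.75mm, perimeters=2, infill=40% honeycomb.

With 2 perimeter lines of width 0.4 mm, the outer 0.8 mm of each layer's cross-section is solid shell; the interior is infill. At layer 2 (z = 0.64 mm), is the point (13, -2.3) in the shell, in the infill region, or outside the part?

outside

At z = 0.64 mm: the 11.5×16 cube contributes its full rectangle; (whole slice rotated 10° about Z — lengths, areas and connectivity unchanged). Overall, the cross-section is a single solid region. Undo the 10° rotation: the query point maps to (12.403, -4.522) in the un-rotated model frame. The nearest boundary edge runs (0.00, 0.00)→(11.50, 0.00); distance from the point to it = 4.61 mm. The point is not inside any of the regions above, so it lies outside the cross-section (4.61 mm from the nearest boundary).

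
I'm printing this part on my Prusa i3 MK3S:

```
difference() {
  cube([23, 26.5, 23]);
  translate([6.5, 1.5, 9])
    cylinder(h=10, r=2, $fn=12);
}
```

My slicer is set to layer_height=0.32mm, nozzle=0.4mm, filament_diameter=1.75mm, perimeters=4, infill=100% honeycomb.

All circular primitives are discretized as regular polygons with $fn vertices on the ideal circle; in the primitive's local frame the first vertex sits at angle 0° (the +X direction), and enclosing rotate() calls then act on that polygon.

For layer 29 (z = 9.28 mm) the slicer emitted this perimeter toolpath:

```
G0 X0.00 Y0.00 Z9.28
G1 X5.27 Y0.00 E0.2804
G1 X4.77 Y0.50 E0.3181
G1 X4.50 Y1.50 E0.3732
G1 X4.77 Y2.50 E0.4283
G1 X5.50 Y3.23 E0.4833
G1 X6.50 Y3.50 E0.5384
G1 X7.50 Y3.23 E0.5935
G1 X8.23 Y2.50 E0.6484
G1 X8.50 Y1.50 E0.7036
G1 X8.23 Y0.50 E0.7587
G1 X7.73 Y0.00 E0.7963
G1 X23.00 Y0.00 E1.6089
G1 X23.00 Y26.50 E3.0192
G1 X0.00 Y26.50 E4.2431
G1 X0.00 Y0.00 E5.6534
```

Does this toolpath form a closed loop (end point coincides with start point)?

yes

Start point (G0): (0.00, 0.00). End point (last G1): the path returns to the start — closed.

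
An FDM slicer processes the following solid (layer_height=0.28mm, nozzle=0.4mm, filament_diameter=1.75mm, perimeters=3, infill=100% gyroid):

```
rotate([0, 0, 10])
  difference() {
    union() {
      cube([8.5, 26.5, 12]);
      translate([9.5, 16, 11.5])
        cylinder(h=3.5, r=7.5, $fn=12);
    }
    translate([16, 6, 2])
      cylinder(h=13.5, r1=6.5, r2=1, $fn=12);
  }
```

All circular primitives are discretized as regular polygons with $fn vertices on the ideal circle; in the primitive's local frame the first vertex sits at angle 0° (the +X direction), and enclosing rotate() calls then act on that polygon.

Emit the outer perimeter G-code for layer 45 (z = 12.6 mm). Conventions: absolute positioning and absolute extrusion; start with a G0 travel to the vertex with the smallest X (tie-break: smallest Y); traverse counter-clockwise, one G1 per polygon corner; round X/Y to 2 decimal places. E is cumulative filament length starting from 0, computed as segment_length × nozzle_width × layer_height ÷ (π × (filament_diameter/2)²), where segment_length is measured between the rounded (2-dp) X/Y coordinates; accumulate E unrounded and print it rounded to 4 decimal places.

At z = 12.6 mm: the cube is not intersected at this z (z outside [0, 12]); the r=7.5 cylinder at (9.5, 16) gives a regular 12-gon of circumradius 7.5 (constant along its height); Taking the union: only the r=7.5 cylinder at (9.5, 16) is present, so the union is just that shape — 1 connected region; the cone at (16, 6): at t=0.785 of its height the radius interpolates to r₁+(r₂−r₁)t = 2.181, giving a regular 12-gon of that circumradius; Taking the first minus the rest: starting from the result so far, the cone at (16, 6) misses the remaining region (no effect) — 1 connected region; (whole slice rotated 10° about Z — lengths, areas and connectivity unchanged). The outline is a single polygon with 12 vertices. Extrusion per mm of travel: 0.4 × 0.28 / (π × 0.875²) = 0.046564. Accumulating E over each segment gives final E = 2.1689.

G0 X-0.81 Y16.10 Z12.60
G1 X0.83 Y12.59 E0.1804
G1 X4.01 Y10.36 E0.3613
G1 X7.88 Y10.02 E0.5422
G1 X11.40 Y11.66 E0.7230
G1 X13.62 Y14.84 E0.9036
G1 X13.96 Y18.71 E1.0845
G1 X12.32 Y22.23 E1.2653
G1 X9.14 Y24.45 E1.4459
G1 X5.27 Y24.79 E1.6268
G1 X1.76 Y23.15 E1.8072
G1 X-0.47 Y19.97 E1.9880
G1 X-0.81 Y16.10 E2.1689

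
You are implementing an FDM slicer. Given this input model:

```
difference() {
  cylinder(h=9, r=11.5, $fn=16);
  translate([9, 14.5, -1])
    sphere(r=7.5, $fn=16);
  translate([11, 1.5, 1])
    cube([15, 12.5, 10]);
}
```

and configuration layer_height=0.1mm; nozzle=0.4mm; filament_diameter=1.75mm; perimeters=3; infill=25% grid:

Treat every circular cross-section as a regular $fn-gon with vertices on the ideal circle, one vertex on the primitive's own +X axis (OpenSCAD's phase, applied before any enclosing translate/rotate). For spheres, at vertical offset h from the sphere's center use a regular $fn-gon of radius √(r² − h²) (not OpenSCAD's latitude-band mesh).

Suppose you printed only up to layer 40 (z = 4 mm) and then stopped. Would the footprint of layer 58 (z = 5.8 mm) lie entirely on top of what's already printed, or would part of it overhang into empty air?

Compare the two slices. At z = 4: the r=11.5 cylinder contributes a regular 16-gon of circumradius 11.5 (area = (16/2)·11.500²·sin(360°/16) = 404.88 mm²); the r=7.5 sphere at (9, 14.5) contributes a regular 16-gon of circumradius √(7.5²−5²) = 5.590 (area = (16/2)·5.590²·sin(360°/16) = 95.67 mm²); the cube at (11, 1.5) is present — its section is the full 15×12.5 rectangle (area 187.50 mm²); Subtracting the remaining from the first: starting from the r=11.5 cylinder (404.88 mm²), the r=7.5 sphere at (9, 14.5) misses the remaining region (no effect); the 15×12.5 cube at (11, 1.5) partially overlaps it — only the 0.10 mm² overlap (of its 187.50 mm²) is removed, clipping the outline — area = 404.78 mm². At z = 5.8: the r=11.5 cylinder contributes a regular 16-gon of circumradius 11.5 (area = (16/2)·11.500²·sin(360°/16) = 404.88 mm²); the r=7.5 sphere at (9, 14.5) slices to a regular 16-gon of circumradius 3.164 (√(r²−h²) with h=6.8 from center) (area = (16/2)·3.164²·sin(360°/16) = 30.65 mm²); the cube at (11, 1.5) is present — its section is the full 15×12.5 rectangle (area 187.50 mm²); Taking the first minus the rest: starting from the r=11.5 cylinder (404.88 mm²), the r=7.5 sphere at (9, 14.5) misses the remaining region (no effect); the 15×12.5 cube at (11, 1.5) partially overlaps it — only the 0.10 mm² overlap (of its 187.50 mm²) is removed, clipping the outline — area = 404.78 mm². Checking containment: the cross-section at z = 5.8 is a subset of the cross-section at z = 4.

entirely on top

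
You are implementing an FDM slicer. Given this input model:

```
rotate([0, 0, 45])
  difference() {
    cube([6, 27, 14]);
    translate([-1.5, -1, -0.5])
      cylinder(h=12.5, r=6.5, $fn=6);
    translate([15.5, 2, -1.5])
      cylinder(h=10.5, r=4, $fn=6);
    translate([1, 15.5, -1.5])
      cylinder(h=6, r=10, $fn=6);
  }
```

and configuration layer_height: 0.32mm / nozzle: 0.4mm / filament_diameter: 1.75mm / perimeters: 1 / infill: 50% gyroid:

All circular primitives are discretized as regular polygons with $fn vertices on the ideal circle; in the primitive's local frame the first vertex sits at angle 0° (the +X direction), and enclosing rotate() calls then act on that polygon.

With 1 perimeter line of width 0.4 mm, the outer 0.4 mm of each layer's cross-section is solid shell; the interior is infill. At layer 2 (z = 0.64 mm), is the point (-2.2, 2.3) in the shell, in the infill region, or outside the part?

At z = 0.64 mm: the cube (footprint 6×27) is included at this height; the r=6.5 cylinder at (-1.5, -1) gives a regular 6-gon of circumradius 6.5 (constant along its height); the r=4 cylinder at (15.5, 2) contributes a regular 6-gon of circumradius 4; the r=10 cylinder at (1, 15.5) contributes a regular 6-gon of circumradius 10; After the difference (first − rest): starting from the 6×27 cube, the r=6.5 cylinder at (-1.5, -1) partially overlaps it — only the 14.29 mm² overlap (of its 109.77 mm²) is removed, clipping the outline; the r=4 cylinder at (15.5, 2) misses the remaining region (no effect); the r=10 cylinder at (1, 15.5) partially overlaps it — only the 103.92 mm² overlap (of its 259.81 mm²) is removed, clipping the outline — 2 connected regions; (rotated 45° about Z; rotation is an isometry so areas/perimeters/island counts are preserved). Overall, the cross-section has 2 separate islands. Undo the 45° rotation: the query point maps to (0.071, 3.182) in the un-rotated model frame. The nearest boundary edge runs (1.75, 4.63)→(0.00, 4.63); distance from the point to it = 1.45 mm. The point is not inside any of the regions above, so it lies outside the cross-section (1.45 mm from the nearest boundary).

outside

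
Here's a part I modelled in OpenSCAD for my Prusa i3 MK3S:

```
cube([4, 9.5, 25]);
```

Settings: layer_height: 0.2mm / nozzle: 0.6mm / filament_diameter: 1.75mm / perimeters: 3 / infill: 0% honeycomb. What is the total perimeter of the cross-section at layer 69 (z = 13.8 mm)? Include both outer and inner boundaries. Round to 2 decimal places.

27.00 mm

At z = 13.8 mm: the cube is present — its section is the full 4×9.5 rectangle (perimeter 27.00 mm). Overall, the cross-section is a single solid region. Total boundary length (outer) = 27.00 mm.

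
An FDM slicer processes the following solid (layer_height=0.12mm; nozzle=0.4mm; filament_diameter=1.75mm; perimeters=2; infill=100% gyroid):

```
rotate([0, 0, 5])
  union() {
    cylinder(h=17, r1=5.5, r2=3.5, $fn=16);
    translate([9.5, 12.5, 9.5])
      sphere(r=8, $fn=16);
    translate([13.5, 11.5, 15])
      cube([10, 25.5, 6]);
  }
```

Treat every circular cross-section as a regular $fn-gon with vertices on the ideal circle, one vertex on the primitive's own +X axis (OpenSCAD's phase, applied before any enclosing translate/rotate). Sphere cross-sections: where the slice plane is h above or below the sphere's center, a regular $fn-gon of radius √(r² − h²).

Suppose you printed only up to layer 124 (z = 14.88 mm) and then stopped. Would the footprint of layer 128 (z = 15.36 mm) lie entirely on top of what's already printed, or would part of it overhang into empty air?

Compare the two slices. At z = 14.88: the cone: at t=0.875 of its height the radius interpolates to r₁+(r₂−r₁)t = 3.749, giving a regular 16-gon of that circumradius (area = (16/2)·3.749²·sin(360°/16) = 43.04 mm²); the r=8 sphere at (9.5, 12.5) slices to a regular 16-gon of circumradius 5.921 (√(r²−h²) with h=5.38 from center) (area = (16/2)·5.921²·sin(360°/16) = 107.32 mm²); the cube at (13.5, 11.5) does not reach this height (z outside [15, 21]); Combining (union): the 2 present regions are separate (no shared area or edge), so areas and boundary lengths simply add and each stays a separate island — area = 150.36 mm²; (rotated 5° about Z; rotation is an isometry so areas/perimeters/island counts are preserved). At z = 15.36: the cone: at t=0.904 of its height the radius interpolates to r₁+(r₂−r₁)t = 3.693, giving a regular 16-gon of that circumradius (area = (16/2)·3.693²·sin(360°/16) = 41.75 mm²); the sphere at (9.5, 12.5): section is a regular 16-gon, circumradius = √(r²−h²) = √(8²−5.86²) = 5.446 (area = (16/2)·5.446²·sin(360°/16) = 90.80 mm²); the cube at (13.5, 11.5) is present — its section is the full 10×25.5 rectangle (area 255.00 mm²); Combining (union): the regions partially overlap — summed areas 387.56 mm² minus the doubly-counted overlap 4.72 mm² gives 382.83 mm² — area = 382.83 mm²; (rotated 5° about Z; rotation is an isometry so areas/perimeters/island counts are preserved). Checking containment: at z = 15.36 the cross-section extends beyond the z = 14.88 cross-section by about 247.73 mm².

part overhangs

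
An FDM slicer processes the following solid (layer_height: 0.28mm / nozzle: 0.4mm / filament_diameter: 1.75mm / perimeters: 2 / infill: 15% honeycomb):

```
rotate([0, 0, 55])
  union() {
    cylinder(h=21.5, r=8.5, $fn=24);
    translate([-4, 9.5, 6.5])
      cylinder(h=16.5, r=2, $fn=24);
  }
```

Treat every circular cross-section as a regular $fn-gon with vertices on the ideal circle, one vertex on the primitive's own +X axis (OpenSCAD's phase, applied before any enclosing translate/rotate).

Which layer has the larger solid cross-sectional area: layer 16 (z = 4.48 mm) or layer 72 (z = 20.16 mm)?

layer 72 (z = 20.16 mm)

Layer 16 (z = 4.48): the r=8.5 cylinder contributes a regular 24-gon of circumradius 8.5 (area = (24/2)·8.500²·sin(360°/24) = 224.40 mm²); the cylinder at (-4, 9.5) is not intersected at this z (z outside [6.5, 23]); Taking the union: only the r=8.5 cylinder is present, so the union is just that shape — area = 224.40 mm²; (rotated 55° about Z; rotation is an isometry so areas/perimeters/island counts are preserved). So its area = 224.40 mm². Layer 72 (z = 20.16): the cylinder: section is a regular 24-gon, circumradius r=8.5 (area = (24/2)·8.500²·sin(360°/24) = 224.40 mm²); the r=2 cylinder at (-4, 9.5) contributes a regular 24-gon of circumradius 2 (area = (24/2)·2.000²·sin(360°/24) = 12.42 mm²); Merging all regions: the regions partially overlap — summed areas 236.82 mm² minus the doubly-counted overlap 0.09 mm² gives 236.73 mm² — area = 236.73 mm²; (whole slice rotated 55° about Z — lengths, areas and connectivity unchanged). So its area = 236.73 mm². Layer 72 is larger (236.73 vs 224.40 mm²).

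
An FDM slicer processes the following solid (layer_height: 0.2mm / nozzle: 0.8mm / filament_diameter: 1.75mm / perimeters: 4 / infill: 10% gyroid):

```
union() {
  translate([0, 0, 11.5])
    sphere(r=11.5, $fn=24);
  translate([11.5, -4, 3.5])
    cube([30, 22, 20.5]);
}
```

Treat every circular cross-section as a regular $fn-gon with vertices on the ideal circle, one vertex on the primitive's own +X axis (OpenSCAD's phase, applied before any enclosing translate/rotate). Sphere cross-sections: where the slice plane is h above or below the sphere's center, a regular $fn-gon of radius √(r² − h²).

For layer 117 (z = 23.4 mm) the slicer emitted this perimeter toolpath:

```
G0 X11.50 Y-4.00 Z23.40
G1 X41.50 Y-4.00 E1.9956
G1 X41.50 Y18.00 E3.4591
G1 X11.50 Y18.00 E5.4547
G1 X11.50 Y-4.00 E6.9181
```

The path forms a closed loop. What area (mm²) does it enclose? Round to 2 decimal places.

Apply the shoelace formula to the sequence of (X, Y) vertices; enclosed area = 660.00 mm².

660.00 mm²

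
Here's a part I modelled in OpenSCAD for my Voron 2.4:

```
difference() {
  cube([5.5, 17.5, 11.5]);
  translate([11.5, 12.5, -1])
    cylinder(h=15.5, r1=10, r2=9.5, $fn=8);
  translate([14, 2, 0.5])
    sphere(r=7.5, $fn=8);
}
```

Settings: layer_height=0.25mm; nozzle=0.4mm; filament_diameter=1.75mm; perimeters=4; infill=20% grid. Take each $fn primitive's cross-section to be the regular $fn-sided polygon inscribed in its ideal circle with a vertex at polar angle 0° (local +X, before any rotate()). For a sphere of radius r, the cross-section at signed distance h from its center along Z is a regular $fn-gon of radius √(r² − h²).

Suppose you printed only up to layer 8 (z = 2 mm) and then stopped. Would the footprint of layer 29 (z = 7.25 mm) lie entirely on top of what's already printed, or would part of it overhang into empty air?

part overhangs

Compare the two slices. At z = 2: the cube (footprint 5.5×17.5) is included at this height (area 96.25 mm²); the cone at (11.5, 12.5): at t=0.194 of its height the radius interpolates to r₁+(r₂−r₁)t = 9.903, giving a regular 8-gon of that circumradius (area = (8/2)·9.903²·sin(360°/8) = 277.39 mm²); the r=7.5 sphere at (14, 2) contributes a regular 8-gon of circumradius √(7.5²−1.5²) = 7.348 (area = (8/2)·7.348²·sin(360°/8) = 152.74 mm²); Taking the first minus the rest: starting from the 5.5×17.5 cube (96.25 mm²), the cone at (11.5, 12.5) partially overlaps it — only the 31.72 mm² overlap (of its 277.39 mm²) is removed, clipping the outline; the r=7.5 sphere at (14, 2) misses the remaining region (no effect) — area = 64.53 mm². At z = 7.25: the 5.5×17.5 cube contributes its full rectangle (area 96.25 mm²); the cone at (11.5, 12.5) contributes a regular 8-gon of circumradius 9.734 (interpolated between r1=10 and r2=9.5 at t=0.532) (area = (8/2)·9.734²·sin(360°/8) = 267.99 mm²); the sphere at (14, 2): section is a regular 8-gon, circumradius = √(r²−h²) = √(7.5²−6.75²) = 3.269 (area = (8/2)·3.269²·sin(360°/8) = 30.23 mm²); Subtracting the remaining from the first: starting from the 5.5×17.5 cube (96.25 mm²), the cone at (11.5, 12.5) partially overlaps it — only the 29.54 mm² overlap (of its 267.99 mm²) is removed, clipping the outline; the r=7.5 sphere at (14, 2) misses the remaining region (no effect) — area = 66.71 mm². Checking containment: at z = 7.25 the cross-section extends beyond the z = 2 cross-section by about 2.18 mm².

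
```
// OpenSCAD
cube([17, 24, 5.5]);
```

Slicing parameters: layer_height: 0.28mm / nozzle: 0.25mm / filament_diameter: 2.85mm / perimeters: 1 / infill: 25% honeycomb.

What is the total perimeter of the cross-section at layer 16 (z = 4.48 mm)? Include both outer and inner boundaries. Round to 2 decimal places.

At z = 4.48 mm: the cube is present — its section is the full 17×24 rectangle (perimeter 82.00 mm). Overall, the cross-section is a single solid region. Total boundary length (outer) = 82.00 mm.

82.00 mm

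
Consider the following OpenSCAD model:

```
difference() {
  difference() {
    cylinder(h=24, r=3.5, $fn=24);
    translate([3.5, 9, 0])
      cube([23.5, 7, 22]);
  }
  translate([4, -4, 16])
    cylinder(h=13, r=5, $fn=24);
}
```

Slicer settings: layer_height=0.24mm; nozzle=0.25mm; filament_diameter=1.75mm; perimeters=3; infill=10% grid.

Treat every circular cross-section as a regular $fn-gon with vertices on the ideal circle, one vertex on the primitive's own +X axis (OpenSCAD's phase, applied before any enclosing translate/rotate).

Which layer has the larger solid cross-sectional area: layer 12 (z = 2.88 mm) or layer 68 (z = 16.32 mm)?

layer 12 (z = 2.88 mm)

Layer 12 (z = 2.88): the r=3.5 cylinder contributes a regular 24-gon of circumradius 3.5 (area = (24/2)·3.500²·sin(360°/24) = 38.05 mm²); the cube at (3.5, 9) is present — its section is the full 23.5×7 rectangle (area 164.50 mm²); Subtracting the remaining from the first: starting from the r=3.5 cylinder (38.05 mm²), the 23.5×7 cube at (3.5, 9) misses the remaining region (no effect) — area = 38.05 mm²; the cylinder at (4, -4) is absent (z outside [16, 29]); Taking the first minus the rest: none of the subtracted shapes is present at this height, so that combined region is unchanged — area = 38.05 mm². So its area = 38.05 mm². Layer 68 (z = 16.32): the r=3.5 cylinder contributes a regular 24-gon of circumradius 3.5 (area = (24/2)·3.500²·sin(360°/24) = 38.05 mm²); the cube at (3.5, 9) (footprint 23.5×7) is included at this height (area 164.50 mm²); Subtracting the remaining from the first: starting from the r=3.5 cylinder (38.05 mm²), the 23.5×7 cube at (3.5, 9) misses the remaining region (no effect) — area = 38.05 mm²; the cylinder at (4, -4): section is a regular 24-gon, circumradius r=5 (area = (24/2)·5.000²·sin(360°/24) = 77.65 mm²); After the difference (first − rest): starting from the result so far (38.05 mm²), the r=5 cylinder at (4, -4) partially overlaps it — only the 11.84 mm² overlap (of its 77.65 mm²) is removed, clipping the outline — area = 26.20 mm². So its area = 26.20 mm². Layer 12 is larger (38.05 vs 26.20 mm²).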